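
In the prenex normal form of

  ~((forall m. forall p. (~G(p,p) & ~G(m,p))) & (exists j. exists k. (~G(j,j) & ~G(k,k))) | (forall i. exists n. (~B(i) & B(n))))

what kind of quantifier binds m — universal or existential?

existential

Push ¬ through the quantifiers and connectives to reach negation normal form:
  ((exists m. exists p. (G(p,p) | G(m,p))) | (forall j. forall k. (G(j,j) | G(k,k)))) & (exists i. forall n. (B(i) | ~B(n)))
Finally move all quantifiers to the prefix:
  exists m. exists p. forall j. forall k. exists i. forall n. ((G(p,p) | G(m,p) | G(j,j) | G(k,k)) & (B(i) | ~B(n)))
The quantifier forall m sits under an odd number of negations, so it flips to exists m.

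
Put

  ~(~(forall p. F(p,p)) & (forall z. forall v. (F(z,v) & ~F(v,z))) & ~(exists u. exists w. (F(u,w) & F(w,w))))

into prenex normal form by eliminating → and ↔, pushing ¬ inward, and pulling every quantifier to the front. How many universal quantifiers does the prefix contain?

1

Drive negations inward (¬∀x A ≡ ∃x ¬A, ¬∃x A ≡ ∀x ¬A, De Morgan for ∧/∨):
  (forall p. F(p,p)) | (exists z. exists v. (~F(z,v) | F(v,z))) | (exists u. exists w. (F(u,w) & F(w,w)))
Finally move all quantifiers to the prefix:
  forall p. exists z. exists v. exists u. exists w. (F(p,p) | ~F(z,v) | F(v,z) | F(u,w) & F(w,w))
The prefix is forall p exists z exists v exists u exists w: 1 universal, 4 existential.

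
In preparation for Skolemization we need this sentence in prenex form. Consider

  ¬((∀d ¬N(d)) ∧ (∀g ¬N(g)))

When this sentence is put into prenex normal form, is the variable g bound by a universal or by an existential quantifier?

Push ¬ through the quantifiers and connectives to reach negation normal form:
  (∃d N(d)) ∨ (∃g N(g))
All bound variables are already distinct, so no renaming is needed.
Finally move all quantifiers to the prefix:
  ∃d ∃g (N(d) ∨ N(g))
The quantifier ∀g sits under an odd number of negations, so it flips to ∃g.

existential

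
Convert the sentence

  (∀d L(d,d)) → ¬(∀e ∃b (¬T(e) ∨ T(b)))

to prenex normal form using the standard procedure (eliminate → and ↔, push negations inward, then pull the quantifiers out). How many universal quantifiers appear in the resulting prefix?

1

Eliminate → and ↔ using ¬ and ∨.
  ¬(∀d L(d,d)) ∨ ¬(∀e ∃b (¬T(e) ∨ T(b)))
Move each ¬ inward, flipping quantifiers it crosses:
  (∃d ¬L(d,d)) ∨ (∃e ∀b (T(e) ∧ ¬T(b)))
All bound variables are already distinct, so no renaming is needed.
Pull the quantifiers to the front (each side's bound variable is not free in the other side):
  ∃d ∃e ∀b (¬L(d,d) ∨ T(e) ∧ ¬T(b))
The prefix is ∃d ∃e ∀b: 1 universal, 2 existential.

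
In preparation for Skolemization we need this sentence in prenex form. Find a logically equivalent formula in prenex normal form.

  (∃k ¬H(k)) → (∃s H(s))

Eliminate → and ↔ using ¬ and ∨.
  ¬(∃k ¬H(k)) ∨ (∃s H(s))
Move each ¬ inward, flipping quantifiers it crosses:
  (∀k H(k)) ∨ (∃s H(s))
Finally move all quantifiers to the prefix:
  ∀k ∃s (H(k) ∨ H(s))

∀k ∃s (H(k) ∨ H(s))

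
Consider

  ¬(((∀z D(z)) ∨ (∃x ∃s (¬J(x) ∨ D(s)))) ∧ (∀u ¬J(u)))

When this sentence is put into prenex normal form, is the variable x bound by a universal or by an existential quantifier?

Drive negations inward (¬∀x A ≡ ∃x ¬A, ¬∃x A ≡ ∀x ¬A, De Morgan for ∧/∨):
  (∃z ¬D(z)) ∧ (∀x ∀s (J(x) ∧ ¬D(s))) ∨ (∃u J(u))
All bound variables are already distinct, so no renaming is needed.
Pull the quantifiers to the front (each side's bound variable is not free in the other side):
  ∃z ∀x ∀s ∃u (¬D(z) ∧ J(x) ∧ ¬D(s) ∨ J(u))
The quantifier ∃x sits under an odd number of negations, so it flips to ∀x.

universal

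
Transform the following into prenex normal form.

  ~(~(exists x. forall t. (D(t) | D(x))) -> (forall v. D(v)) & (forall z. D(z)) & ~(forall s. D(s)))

Rewrite implications/biconditionals: A → B as ¬A ∨ B.
  ~(~~(exists x. forall t. (D(t) | D(x))) | (forall v. D(v)) & (forall z. D(z)) & ~(forall s. D(s)))
Drive negations inward (¬∀x A ≡ ∃x ¬A, ¬∃x A ≡ ∀x ¬A, De Morgan for ∧/∨):
  (forall x. exists t. (~D(t) & ~D(x))) & ((exists v. ~D(v)) | (exists z. ~D(z)) | (forall s. D(s)))
Pull the quantifiers to the front (each side's bound variable is not free in the other side):
  forall x. exists t. exists v. exists z. forall s. (~D(t) & ~D(x) & (~D(v) | ~D(z) | D(s)))

forall x. exists t. exists v. exists z. forall s. (~D(t) & ~D(x) & (~D(v) | ~D(z) | D(s)))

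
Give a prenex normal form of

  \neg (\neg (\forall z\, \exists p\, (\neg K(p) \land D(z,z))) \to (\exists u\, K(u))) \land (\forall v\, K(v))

Rewrite implications/biconditionals: A → B as ¬A ∨ B.
  \neg (\neg \neg (\forall z\, \exists p\, (\neg K(p) \land D(z,z))) \lor (\exists u\, K(u))) \land (\forall v\, K(v))
Push ¬ through the quantifiers and connectives to reach negation normal form:
  (\exists z\, \forall p\, (K(p) \lor \neg D(z,z))) \land (\forall u\, \neg K(u)) \land (\forall v\, K(v))
All bound variables are already distinct, so no renaming is needed.
Pull the quantifiers to the front (each side's bound variable is not free in the other side):
  \exists z\, \forall p\, \forall u\, \forall v\, ((K(p) \lor \neg D(z,z)) \land \neg K(u) \land K(v))

\exists z\, \forall p\, \forall u\, \forall v\, ((K(p) \lor \neg D(z,z)) \land \neg K(u) \land K(v))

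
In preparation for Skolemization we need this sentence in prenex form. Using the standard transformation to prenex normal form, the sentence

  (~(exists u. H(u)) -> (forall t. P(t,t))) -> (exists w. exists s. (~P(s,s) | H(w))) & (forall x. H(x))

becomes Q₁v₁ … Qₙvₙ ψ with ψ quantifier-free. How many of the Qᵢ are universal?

Rewrite implications/biconditionals: A → B as ¬A ∨ B.
  ~(~~(exists u. H(u)) | (forall t. P(t,t))) | (exists w. exists s. (~P(s,s) | H(w))) & (forall x. H(x))
Move each ¬ inward, flipping quantifiers it crosses:
  (forall u. ~H(u)) & (exists t. ~P(t,t)) | (exists w. exists s. (~P(s,s) | H(w))) & (forall x. H(x))
Pull the quantifiers to the front (each side's bound variable is not free in the other side):
  forall u. exists t. exists w. exists s. forall x. (~H(u) & ~P(t,t) | (~P(s,s) | H(w)) & H(x))
The prefix is forall u exists t exists w exists s forall x: 2 universal, 3 existential.

2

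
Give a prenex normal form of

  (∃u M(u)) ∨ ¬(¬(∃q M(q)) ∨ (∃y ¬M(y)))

Push ¬ through the quantifiers and connectives to reach negation normal form:
  (∃u M(u)) ∨ (∃q M(q)) ∧ (∀y M(y))
All bound variables are already distinct, so no renaming is needed.
Extract every quantifier outward, since the variables are now distinct and don't occur free across branches:
  ∃u ∃q ∀y (M(u) ∨ M(q) ∧ M(y))

∃u ∃q ∀y (M(u) ∨ M(q) ∧ M(y))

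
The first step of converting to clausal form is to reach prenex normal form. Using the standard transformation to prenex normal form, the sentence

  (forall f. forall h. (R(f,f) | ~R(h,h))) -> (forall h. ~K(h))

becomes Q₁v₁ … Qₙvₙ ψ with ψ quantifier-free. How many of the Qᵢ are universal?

1

Rewrite implications/biconditionals: A → B as ¬A ∨ B.
  ~(forall f. forall h. (R(f,f) | ~R(h,h))) | (forall h. ~K(h))
Move each ¬ inward, flipping quantifiers it crosses:
  (exists f. exists h. (~R(f,f) & R(h,h))) | (forall h. ~K(h))
Give each quantifier a distinct variable: h↦r.
  (exists f. exists h. (~R(f,f) & R(h,h))) | (forall r. ~K(r))
Finally move all quantifiers to the prefix:
  exists f. exists h. forall r. (~R(f,f) & R(h,h) | ~K(r))
The prefix is exists f exists h forall r: 1 universal, 2 existential.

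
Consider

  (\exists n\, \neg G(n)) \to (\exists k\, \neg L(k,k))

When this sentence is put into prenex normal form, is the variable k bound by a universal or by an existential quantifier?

existential

Eliminate → and ↔ using ¬ and ∨.
  \neg (\exists n\, \neg G(n)) \lor (\exists k\, \neg L(k,k))
Move each ¬ inward, flipping quantifiers it crosses:
  (\forall n\, G(n)) \lor (\exists k\, \neg L(k,k))
All bound variables are already distinct, so no renaming is needed.
Pull the quantifiers to the front (each side's bound variable is not free in the other side):
  \forall n\, \exists k\, (G(n) \lor \neg L(k,k))
The quantifier \exists k sits under an even number of negations (counting the antecedent side of each →), so it remains existential.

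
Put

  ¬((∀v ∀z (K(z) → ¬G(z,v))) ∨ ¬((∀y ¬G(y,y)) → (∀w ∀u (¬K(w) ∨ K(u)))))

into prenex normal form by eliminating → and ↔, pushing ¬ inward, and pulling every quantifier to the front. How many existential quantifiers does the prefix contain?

3

Rewrite implications/biconditionals: A → B as ¬A ∨ B.
  ¬((∀v ∀z (¬K(z) ∨ ¬G(z,v))) ∨ ¬(¬(∀y ¬G(y,y)) ∨ (∀w ∀u (¬K(w) ∨ K(u)))))
Drive negations inward (¬∀x A ≡ ∃x ¬A, ¬∃x A ≡ ∀x ¬A, De Morgan for ∧/∨):
  (∃v ∃z (K(z) ∧ G(z,v))) ∧ ((∃y G(y,y)) ∨ (∀w ∀u (¬K(w) ∨ K(u))))
All bound variables are already distinct, so no renaming is needed.
Finally move all quantifiers to the prefix:
  ∃v ∃z ∃y ∀w ∀u (K(z) ∧ G(z,v) ∧ (G(y,y) ∨ ¬K(w) ∨ K(u)))
The prefix is ∃v ∃z ∃y ∀w ∀u: 2 universal, 3 existential.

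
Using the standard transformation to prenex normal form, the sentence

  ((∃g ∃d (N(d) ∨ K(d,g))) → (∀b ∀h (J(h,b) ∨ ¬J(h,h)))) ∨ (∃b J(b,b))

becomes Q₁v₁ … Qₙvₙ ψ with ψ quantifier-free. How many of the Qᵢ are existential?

1

Rewrite implications/biconditionals: A → B as ¬A ∨ B.
  ¬(∃g ∃d (N(d) ∨ K(d,g))) ∨ (∀b ∀h (J(h,b) ∨ ¬J(h,h))) ∨ (∃b J(b,b))
Push ¬ through the quantifiers and connectives to reach negation normal form:
  (∀g ∀d (¬N(d) ∧ ¬K(d,g))) ∨ (∀b ∀h (J(h,b) ∨ ¬J(h,h))) ∨ (∃b J(b,b))
Give each quantifier a distinct variable: b↦w1.
  (∀g ∀d (¬N(d) ∧ ¬K(d,g))) ∨ (∀b ∀h (J(h,b) ∨ ¬J(h,h))) ∨ (∃w1 J(w1,w1))
Extract every quantifier outward, since the variables are now distinct and don't occur free across branches:
  ∀g ∀d ∀b ∀h ∃w1 (¬N(d) ∧ ¬K(d,g) ∨ J(h,b) ∨ ¬J(h,h) ∨ J(w1,w1))
The prefix is ∀g ∀d ∀b ∀h ∃w1: 4 universal, 1 existential.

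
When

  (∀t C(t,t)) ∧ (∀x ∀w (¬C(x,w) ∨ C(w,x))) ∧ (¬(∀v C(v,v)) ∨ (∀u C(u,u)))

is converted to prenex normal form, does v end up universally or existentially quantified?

Move each ¬ inward, flipping quantifiers it crosses:
  (∀t C(t,t)) ∧ (∀x ∀w (¬C(x,w) ∨ C(w,x))) ∧ ((∃v ¬C(v,v)) ∨ (∀u C(u,u)))
Extract every quantifier outward, since the variables are now distinct and don't occur free across branches:
  ∀t ∀x ∀w ∃v ∀u (C(t,t) ∧ (¬C(x,w) ∨ C(w,x)) ∧ (¬C(v,v) ∨ C(u,u)))
The quantifier ∀v sits under an odd number of negations, so it flips to ∃v.

existential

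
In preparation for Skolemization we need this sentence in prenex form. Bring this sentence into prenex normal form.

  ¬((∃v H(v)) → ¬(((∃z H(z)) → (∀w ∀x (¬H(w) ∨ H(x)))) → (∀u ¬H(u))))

∃v ∃z ∃w ∃x ∀u (H(v) ∧ (H(z) ∧ H(w) ∧ ¬H(x) ∨ ¬H(u)))

Rewrite implications/biconditionals: A → B as ¬A ∨ B.
  ¬(¬(∃v H(v)) ∨ ¬(¬(¬(∃z H(z)) ∨ (∀w ∀x (¬H(w) ∨ H(x)))) ∨ (∀u ¬H(u))))
Push ¬ through the quantifiers and connectives to reach negation normal form:
  (∃v H(v)) ∧ ((∃z H(z)) ∧ (∃w ∃x (H(w) ∧ ¬H(x))) ∨ (∀u ¬H(u)))
All bound variables are already distinct, so no renaming is needed.
Pull the quantifiers to the front (each side's bound variable is not free in the other side):
  ∃v ∃z ∃w ∃x ∀u (H(v) ∧ (H(z) ∧ H(w) ∧ ¬H(x) ∨ ¬H(u)))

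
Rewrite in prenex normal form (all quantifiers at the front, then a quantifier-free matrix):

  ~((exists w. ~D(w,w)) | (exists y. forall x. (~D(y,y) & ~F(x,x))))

forall w. forall y. exists x. (D(w,w) & (D(y,y) | F(x,x)))

Drive negations inward (¬∀x A ≡ ∃x ¬A, ¬∃x A ≡ ∀x ¬A, De Morgan for ∧/∨):
  (forall w. D(w,w)) & (forall y. exists x. (D(y,y) | F(x,x)))
All bound variables are already distinct, so no renaming is needed.
Extract every quantifier outward, since the variables are now distinct and don't occur free across branches:
  forall w. forall y. exists x. (D(w,w) & (D(y,y) | F(x,x)))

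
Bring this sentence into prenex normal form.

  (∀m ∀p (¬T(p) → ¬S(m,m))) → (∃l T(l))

Eliminate → and ↔ using ¬ and ∨.
  ¬(∀m ∀p (¬¬T(p) ∨ ¬S(m,m))) ∨ (∃l T(l))
Push ¬ through the quantifiers and connectives to reach negation normal form:
  (∃m ∃p (¬T(p) ∧ S(m,m))) ∨ (∃l T(l))
All bound variables are already distinct, so no renaming is needed.
Pull the quantifiers to the front (each side's bound variable is not free in the other side):
  ∃m ∃p ∃l (¬T(p) ∧ S(m,m) ∨ T(l))

∃m ∃p ∃l (¬T(p) ∧ S(m,m) ∨ T(l))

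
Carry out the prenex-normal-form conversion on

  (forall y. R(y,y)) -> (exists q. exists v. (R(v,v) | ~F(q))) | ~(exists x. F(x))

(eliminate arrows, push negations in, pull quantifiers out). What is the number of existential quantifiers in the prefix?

3

Rewrite implications/biconditionals: A → B as ¬A ∨ B.
  ~(forall y. R(y,y)) | (exists q. exists v. (R(v,v) | ~F(q))) | ~(exists x. F(x))
Push ¬ through the quantifiers and connectives to reach negation normal form:
  (exists y. ~R(y,y)) | (exists q. exists v. (R(v,v) | ~F(q))) | (forall x. ~F(x))
All bound variables are already distinct, so no renaming is needed.
Finally move all quantifiers to the prefix:
  exists y. exists q. exists v. forall x. (~R(y,y) | R(v,v) | ~F(q) | ~F(x))
The prefix is exists y exists q exists v forall x: 1 universal, 3 existential.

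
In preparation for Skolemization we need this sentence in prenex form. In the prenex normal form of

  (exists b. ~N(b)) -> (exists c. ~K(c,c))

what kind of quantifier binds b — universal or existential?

Rewrite implications/biconditionals: A → B as ¬A ∨ B.
  ~(exists b. ~N(b)) | (exists c. ~K(c,c))
Move each ¬ inward, flipping quantifiers it crosses:
  (forall b. N(b)) | (exists c. ~K(c,c))
All bound variables are already distinct, so no renaming is needed.
Finally move all quantifiers to the prefix:
  forall b. exists c. (N(b) | ~K(c,c))
The quantifier exists b sits under an odd number of negations (counting the antecedent side of each →), so it flips to forall b.

universal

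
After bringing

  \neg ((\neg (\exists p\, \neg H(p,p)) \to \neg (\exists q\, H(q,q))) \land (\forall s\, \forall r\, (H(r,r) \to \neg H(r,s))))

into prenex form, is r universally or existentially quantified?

existential

Eliminate → and ↔ using ¬ and ∨.
  \neg ((\neg \neg (\exists p\, \neg H(p,p)) \lor \neg (\exists q\, H(q,q))) \land (\forall s\, \forall r\, (\neg H(r,r) \lor \neg H(r,s))))
Drive negations inward (¬∀x A ≡ ∃x ¬A, ¬∃x A ≡ ∀x ¬A, De Morgan for ∧/∨):
  (\forall p\, H(p,p)) \land (\exists q\, H(q,q)) \lor (\exists s\, \exists r\, (H(r,r) \land H(r,s)))
All bound variables are already distinct, so no renaming is needed.
Finally move all quantifiers to the prefix:
  \forall p\, \exists q\, \exists s\, \exists r\, (H(p,p) \land H(q,q) \lor H(r,r) \land H(r,s))
The quantifier \forall r sits under an odd number of negations (counting the antecedent side of each →), so it flips to \exists r.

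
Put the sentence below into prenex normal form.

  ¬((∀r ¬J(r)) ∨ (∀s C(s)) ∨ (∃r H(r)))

Drive negations inward (¬∀x A ≡ ∃x ¬A, ¬∃x A ≡ ∀x ¬A, De Morgan for ∧/∨):
  (∃r J(r)) ∧ (∃s ¬C(s)) ∧ (∀r ¬H(r))
Standardize variables apart so no two quantifiers bind the same name: r↦c.
  (∃r J(r)) ∧ (∃s ¬C(s)) ∧ (∀c ¬H(c))
Extract every quantifier outward, since the variables are now distinct and don't occur free across branches:
  ∃r ∃s ∀c (J(r) ∧ ¬C(s) ∧ ¬H(c))

∃r ∃s ∀c (J(r) ∧ ¬C(s) ∧ ¬H(c))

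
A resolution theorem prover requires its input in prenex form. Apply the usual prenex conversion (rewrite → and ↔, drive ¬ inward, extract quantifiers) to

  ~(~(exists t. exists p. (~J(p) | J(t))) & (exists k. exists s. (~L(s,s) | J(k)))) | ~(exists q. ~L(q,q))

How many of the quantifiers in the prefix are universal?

Drive negations inward (¬∀x A ≡ ∃x ¬A, ¬∃x A ≡ ∀x ¬A, De Morgan for ∧/∨):
  (exists t. exists p. (~J(p) | J(t))) | (forall k. forall s. (L(s,s) & ~J(k))) | (forall q. L(q,q))
All bound variables are already distinct, so no renaming is needed.
Pull the quantifiers to the front (each side's bound variable is not free in the other side):
  exists t. exists p. forall k. forall s. forall q. (~J(p) | J(t) | L(s,s) & ~J(k) | L(q,q))
The prefix is exists t exists p forall k forall s forall q: 3 universal, 2 existential.

3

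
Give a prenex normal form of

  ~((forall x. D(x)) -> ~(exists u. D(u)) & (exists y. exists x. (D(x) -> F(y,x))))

forall x. exists u. forall y. forall c. (D(x) & (D(u) | D(c) & ~F(y,c)))

First replace A → B with ¬A ∨ B.
  ~(~(forall x. D(x)) | ~(exists u. D(u)) & (exists y. exists x. (~D(x) | F(y,x))))
Move each ¬ inward, flipping quantifiers it crosses:
  (forall x. D(x)) & ((exists u. D(u)) | (forall y. forall x. (D(x) & ~F(y,x))))
Give each quantifier a distinct variable: x↦c.
  (forall x. D(x)) & ((exists u. D(u)) | (forall y. forall c. (D(c) & ~F(y,c))))
Extract every quantifier outward, since the variables are now distinct and don't occur free across branches:
  forall x. exists u. forall y. forall c. (D(x) & (D(u) | D(c) & ~F(y,c)))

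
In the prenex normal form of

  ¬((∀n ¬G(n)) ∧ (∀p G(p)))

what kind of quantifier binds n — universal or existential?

Push ¬ through the quantifiers and connectives to reach negation normal form:
  (∃n G(n)) ∨ (∃p ¬G(p))
Extract every quantifier outward, since the variables are now distinct and don't occur free across branches:
  ∃n ∃p (G(n) ∨ ¬G(p))
The quantifier ∀n sits under an odd number of negations, so it flips to ∃n.

existential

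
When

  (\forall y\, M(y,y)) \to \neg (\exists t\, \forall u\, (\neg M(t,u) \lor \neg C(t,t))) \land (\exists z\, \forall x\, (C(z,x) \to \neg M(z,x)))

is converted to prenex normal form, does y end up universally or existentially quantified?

existential

Eliminate → and ↔ using ¬ and ∨.
  \neg (\forall y\, M(y,y)) \lor \neg (\exists t\, \forall u\, (\neg M(t,u) \lor \neg C(t,t))) \land (\exists z\, \forall x\, (\neg C(z,x) \lor \neg M(z,x)))
Move each ¬ inward, flipping quantifiers it crosses:
  (\exists y\, \neg M(y,y)) \lor (\forall t\, \exists u\, (M(t,u) \land C(t,t))) \land (\exists z\, \forall x\, (\neg C(z,x) \lor \neg M(z,x)))
All bound variables are already distinct, so no renaming is needed.
Extract every quantifier outward, since the variables are now distinct and don't occur free across branches:
  \exists y\, \forall t\, \exists u\, \exists z\, \forall x\, (\neg M(y,y) \lor M(t,u) \land C(t,t) \land (\neg C(z,x) \lor \neg M(z,x)))
The quantifier \forall y sits under an odd number of negations (counting the antecedent side of each →), so it flips to \exists y.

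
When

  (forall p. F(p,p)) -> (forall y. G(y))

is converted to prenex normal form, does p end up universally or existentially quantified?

existential

First replace A → B with ¬A ∨ B.
  ~(forall p. F(p,p)) | (forall y. G(y))
Drive negations inward (¬∀x A ≡ ∃x ¬A, ¬∃x A ≡ ∀x ¬A, De Morgan for ∧/∨):
  (exists p. ~F(p,p)) | (forall y. G(y))
Extract every quantifier outward, since the variables are now distinct and don't occur free across branches:
  exists p. forall y. (~F(p,p) | G(y))
The quantifier forall p sits under an odd number of negations (counting the antecedent side of each →), so it flips to exists p.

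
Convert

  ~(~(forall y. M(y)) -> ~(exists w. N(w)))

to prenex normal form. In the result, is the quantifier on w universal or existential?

Eliminate → and ↔ using ¬ and ∨.
  ~(~~(forall y. M(y)) | ~(exists w. N(w)))
Push ¬ through the quantifiers and connectives to reach negation normal form:
  (exists y. ~M(y)) & (exists w. N(w))
All bound variables are already distinct, so no renaming is needed.
Extract every quantifier outward, since the variables are now distinct and don't occur free across branches:
  exists y. exists w. (~M(y) & N(w))
The quantifier exists w sits under an even number of negations (counting the antecedent side of each →), so it remains existential.

existential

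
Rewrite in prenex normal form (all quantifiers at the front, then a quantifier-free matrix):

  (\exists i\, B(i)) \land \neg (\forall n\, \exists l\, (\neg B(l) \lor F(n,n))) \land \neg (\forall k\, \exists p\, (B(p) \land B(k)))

Drive negations inward (¬∀x A ≡ ∃x ¬A, ¬∃x A ≡ ∀x ¬A, De Morgan for ∧/∨):
  (\exists i\, B(i)) \land (\exists n\, \forall l\, (B(l) \land \neg F(n,n))) \land (\exists k\, \forall p\, (\neg B(p) \lor \neg B(k)))
All bound variables are already distinct, so no renaming is needed.
Pull the quantifiers to the front (each side's bound variable is not free in the other side):
  \exists i\, \exists n\, \forall l\, \exists k\, \forall p\, (B(i) \land B(l) \land \neg F(n,n) \land (\neg B(p) \lor \neg B(k)))

\exists i\, \exists n\, \forall l\, \exists k\, \forall p\, (B(i) \land B(l) \land \neg F(n,n) \land (\neg B(p) \lor \neg B(k)))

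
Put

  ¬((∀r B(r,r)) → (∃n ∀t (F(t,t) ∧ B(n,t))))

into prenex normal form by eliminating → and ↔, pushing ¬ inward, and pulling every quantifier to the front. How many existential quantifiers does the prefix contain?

Eliminate → and ↔ using ¬ and ∨.
  ¬(¬(∀r B(r,r)) ∨ (∃n ∀t (F(t,t) ∧ B(n,t))))
Move each ¬ inward, flipping quantifiers it crosses:
  (∀r B(r,r)) ∧ (∀n ∃t (¬F(t,t) ∨ ¬B(n,t)))
All bound variables are already distinct, so no renaming is needed.
Extract every quantifier outward, since the variables are now distinct and don't occur free across branches:
  ∀r ∀n ∃t (B(r,r) ∧ (¬F(t,t) ∨ ¬B(n,t)))
The prefix is ∀r ∀n ∃t: 2 universal, 1 existential.

1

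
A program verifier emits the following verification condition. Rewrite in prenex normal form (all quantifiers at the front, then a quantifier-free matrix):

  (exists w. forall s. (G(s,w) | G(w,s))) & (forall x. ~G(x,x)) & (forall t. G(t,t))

Finally move all quantifiers to the prefix:
  exists w. forall s. forall x. forall t. ((G(s,w) | G(w,s)) & ~G(x,x) & G(t,t))

exists w. forall s. forall x. forall t. ((G(s,w) | G(w,s)) & ~G(x,x) & G(t,t))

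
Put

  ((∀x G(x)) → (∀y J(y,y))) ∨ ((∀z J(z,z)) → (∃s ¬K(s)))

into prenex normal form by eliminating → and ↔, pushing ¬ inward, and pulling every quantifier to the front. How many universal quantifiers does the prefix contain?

First replace A → B with ¬A ∨ B.
  ¬(∀x G(x)) ∨ (∀y J(y,y)) ∨ ¬(∀z J(z,z)) ∨ (∃s ¬K(s))
Push ¬ through the quantifiers and connectives to reach negation normal form:
  (∃x ¬G(x)) ∨ (∀y J(y,y)) ∨ (∃z ¬J(z,z)) ∨ (∃s ¬K(s))
All bound variables are already distinct, so no renaming is needed.
Finally move all quantifiers to the prefix:
  ∃x ∀y ∃z ∃s (¬G(x) ∨ J(y,y) ∨ ¬J(z,z) ∨ ¬K(s))
The prefix is ∃x ∀y ∃z ∃s: 1 universal, 3 existential.

1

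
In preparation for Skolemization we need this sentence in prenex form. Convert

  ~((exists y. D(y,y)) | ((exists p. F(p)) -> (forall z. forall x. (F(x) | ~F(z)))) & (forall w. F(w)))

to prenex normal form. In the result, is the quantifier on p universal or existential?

Eliminate → and ↔ using ¬ and ∨.
  ~((exists y. D(y,y)) | (~(exists p. F(p)) | (forall z. forall x. (F(x) | ~F(z)))) & (forall w. F(w)))
Drive negations inward (¬∀x A ≡ ∃x ¬A, ¬∃x A ≡ ∀x ¬A, De Morgan for ∧/∨):
  (forall y. ~D(y,y)) & ((exists p. F(p)) & (exists z. exists x. (~F(x) & F(z))) | (exists w. ~F(w)))
All bound variables are already distinct, so no renaming is needed.
Extract every quantifier outward, since the variables are now distinct and don't occur free across branches:
  forall y. exists p. exists z. exists x. exists w. (~D(y,y) & (F(p) & ~F(x) & F(z) | ~F(w)))
The quantifier exists p sits under an even number of negations (counting the antecedent side of each →), so it remains existential.

existential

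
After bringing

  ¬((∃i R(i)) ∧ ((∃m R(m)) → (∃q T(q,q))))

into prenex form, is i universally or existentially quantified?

universal

Rewrite implications/biconditionals: A → B as ¬A ∨ B.
  ¬((∃i R(i)) ∧ (¬(∃m R(m)) ∨ (∃q T(q,q))))
Push ¬ through the quantifiers and connectives to reach negation normal form:
  (∀i ¬R(i)) ∨ (∃m R(m)) ∧ (∀q ¬T(q,q))
Finally move all quantifiers to the prefix:
  ∀i ∃m ∀q (¬R(i) ∨ R(m) ∧ ¬T(q,q))
The quantifier ∃i sits under an odd number of negations (counting the antecedent side of each →), so it flips to ∀i.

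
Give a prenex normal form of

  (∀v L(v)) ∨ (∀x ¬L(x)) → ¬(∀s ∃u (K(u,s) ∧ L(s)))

First replace A → B with ¬A ∨ B.
  ¬((∀v L(v)) ∨ (∀x ¬L(x))) ∨ ¬(∀s ∃u (K(u,s) ∧ L(s)))
Drive negations inward (¬∀x A ≡ ∃x ¬A, ¬∃x A ≡ ∀x ¬A, De Morgan for ∧/∨):
  (∃v ¬L(v)) ∧ (∃x L(x)) ∨ (∃s ∀u (¬K(u,s) ∨ ¬L(s)))
All bound variables are already distinct, so no renaming is needed.
Finally move all quantifiers to the prefix:
  ∃v ∃x ∃s ∀u (¬L(v) ∧ L(x) ∨ ¬K(u,s) ∨ ¬L(s))

∃v ∃x ∃s ∀u (¬L(v) ∧ L(x) ∨ ¬K(u,s) ∨ ¬L(s))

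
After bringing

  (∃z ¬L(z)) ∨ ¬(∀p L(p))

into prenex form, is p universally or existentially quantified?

Push ¬ through the quantifiers and connectives to reach negation normal form:
  (∃z ¬L(z)) ∨ (∃p ¬L(p))
All bound variables are already distinct, so no renaming is needed.
Pull the quantifiers to the front (each side's bound variable is not free in the other side):
  ∃z ∃p (¬L(z) ∨ ¬L(p))
The quantifier ∀p sits under an odd number of negations, so it flips to ∃p.

existential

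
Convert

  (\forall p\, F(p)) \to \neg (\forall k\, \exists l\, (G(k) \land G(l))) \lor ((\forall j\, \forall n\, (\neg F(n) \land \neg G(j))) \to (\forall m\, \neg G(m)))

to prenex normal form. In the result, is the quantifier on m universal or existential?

First replace A → B with ¬A ∨ B.
  \neg (\forall p\, F(p)) \lor \neg (\forall k\, \exists l\, (G(k) \land G(l))) \lor \neg (\forall j\, \forall n\, (\neg F(n) \land \neg G(j))) \lor (\forall m\, \neg G(m))
Push ¬ through the quantifiers and connectives to reach negation normal form:
  (\exists p\, \neg F(p)) \lor (\exists k\, \forall l\, (\neg G(k) \lor \neg G(l))) \lor (\exists j\, \exists n\, (F(n) \lor G(j))) \lor (\forall m\, \neg G(m))
Finally move all quantifiers to the prefix:
  \exists p\, \exists k\, \forall l\, \exists j\, \exists n\, \forall m\, (\neg F(p) \lor \neg G(k) \lor \neg G(l) \lor F(n) \lor G(j) \lor \neg G(m))
The quantifier \forall m sits under an even number of negations (counting the antecedent side of each →), so it remains universal.

universal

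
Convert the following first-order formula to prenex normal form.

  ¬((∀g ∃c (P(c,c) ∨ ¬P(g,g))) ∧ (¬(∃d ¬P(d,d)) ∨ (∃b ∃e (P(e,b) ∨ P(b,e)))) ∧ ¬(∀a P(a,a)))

∃g ∀c ∃d ∀b ∀e ∀a (¬P(c,c) ∧ P(g,g) ∨ ¬P(d,d) ∧ ¬P(e,b) ∧ ¬P(b,e) ∨ P(a,a))

Move each ¬ inward, flipping quantifiers it crosses:
  (∃g ∀c (¬P(c,c) ∧ P(g,g))) ∨ (∃d ¬P(d,d)) ∧ (∀b ∀e (¬P(e,b) ∧ ¬P(b,e))) ∨ (∀a P(a,a))
Extract every quantifier outward, since the variables are now distinct and don't occur free across branches:
  ∃g ∀c ∃d ∀b ∀e ∀a (¬P(c,c) ∧ P(g,g) ∨ ¬P(d,d) ∧ ¬P(e,b) ∧ ¬P(b,e) ∨ P(a,a))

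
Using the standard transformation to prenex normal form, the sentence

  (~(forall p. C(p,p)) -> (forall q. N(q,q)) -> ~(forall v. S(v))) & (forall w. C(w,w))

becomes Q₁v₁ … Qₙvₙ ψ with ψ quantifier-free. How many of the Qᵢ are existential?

First replace A → B with ¬A ∨ B.
  (~~(forall p. C(p,p)) | ~(forall q. N(q,q)) | ~(forall v. S(v))) & (forall w. C(w,w))
Move each ¬ inward, flipping quantifiers it crosses:
  ((forall p. C(p,p)) | (exists q. ~N(q,q)) | (exists v. ~S(v))) & (forall w. C(w,w))
All bound variables are already distinct, so no renaming is needed.
Finally move all quantifiers to the prefix:
  forall p. exists q. exists v. forall w. ((C(p,p) | ~N(q,q) | ~S(v)) & C(w,w))
The prefix is forall p exists q exists v forall w: 2 universal, 2 existential.

2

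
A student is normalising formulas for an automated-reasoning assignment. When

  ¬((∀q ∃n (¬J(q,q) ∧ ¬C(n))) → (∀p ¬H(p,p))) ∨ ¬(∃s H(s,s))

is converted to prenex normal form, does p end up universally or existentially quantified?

existential

Rewrite implications/biconditionals: A → B as ¬A ∨ B.
  ¬(¬(∀q ∃n (¬J(q,q) ∧ ¬C(n))) ∨ (∀p ¬H(p,p))) ∨ ¬(∃s H(s,s))
Push ¬ through the quantifiers and connectives to reach negation normal form:
  (∀q ∃n (¬J(q,q) ∧ ¬C(n))) ∧ (∃p H(p,p)) ∨ (∀s ¬H(s,s))
Finally move all quantifiers to the prefix:
  ∀q ∃n ∃p ∀s (¬J(q,q) ∧ ¬C(n) ∧ H(p,p) ∨ ¬H(s,s))
The quantifier ∀p sits under an odd number of negations (counting the antecedent side of each →), so it flips to ∃p.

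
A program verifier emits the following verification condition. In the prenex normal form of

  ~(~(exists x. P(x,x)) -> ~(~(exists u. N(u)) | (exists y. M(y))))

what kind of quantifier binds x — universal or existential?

universal

Rewrite implications/biconditionals: A → B as ¬A ∨ B.
  ~(~~(exists x. P(x,x)) | ~(~(exists u. N(u)) | (exists y. M(y))))
Move each ¬ inward, flipping quantifiers it crosses:
  (forall x. ~P(x,x)) & ((forall u. ~N(u)) | (exists y. M(y)))
All bound variables are already distinct, so no renaming is needed.
Extract every quantifier outward, since the variables are now distinct and don't occur free across branches:
  forall x. forall u. exists y. (~P(x,x) & (~N(u) | M(y)))
The quantifier exists x sits under an odd number of negations (counting the antecedent side of each →), so it flips to forall x.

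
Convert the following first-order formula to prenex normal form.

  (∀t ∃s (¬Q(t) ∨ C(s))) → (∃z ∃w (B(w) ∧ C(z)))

Rewrite implications/biconditionals: A → B as ¬A ∨ B.
  ¬(∀t ∃s (¬Q(t) ∨ C(s))) ∨ (∃z ∃w (B(w) ∧ C(z)))
Push ¬ through the quantifiers and connectives to reach negation normal form:
  (∃t ∀s (Q(t) ∧ ¬C(s))) ∨ (∃z ∃w (B(w) ∧ C(z)))
All bound variables are already distinct, so no renaming is needed.
Pull the quantifiers to the front (each side's bound variable is not free in the other side):
  ∃t ∀s ∃z ∃w (Q(t) ∧ ¬C(s) ∨ B(w) ∧ C(z))

∃t ∀s ∃z ∃w (Q(t) ∧ ¬C(s) ∨ B(w) ∧ C(z))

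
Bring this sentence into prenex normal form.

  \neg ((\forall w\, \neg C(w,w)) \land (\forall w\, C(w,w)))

\exists w\, \exists w1\, (C(w,w) \lor \neg C(w1,w1))

Push ¬ through the quantifiers and connectives to reach negation normal form:
  (\exists w\, C(w,w)) \lor (\exists w\, \neg C(w,w))
Standardize variables apart so no two quantifiers bind the same name: w↦w1.
  (\exists w\, C(w,w)) \lor (\exists w1\, \neg C(w1,w1))
Extract every quantifier outward, since the variables are now distinct and don't occur free across branches:
  \exists w\, \exists w1\, (C(w,w) \lor \neg C(w1,w1))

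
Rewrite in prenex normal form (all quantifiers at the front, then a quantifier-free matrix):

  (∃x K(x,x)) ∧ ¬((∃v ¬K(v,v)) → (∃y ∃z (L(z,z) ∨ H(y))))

∃x ∃v ∀y ∀z (K(x,x) ∧ ¬K(v,v) ∧ ¬L(z,z) ∧ ¬H(y))

Eliminate → and ↔ using ¬ and ∨.
  (∃x K(x,x)) ∧ ¬(¬(∃v ¬K(v,v)) ∨ (∃y ∃z (L(z,z) ∨ H(y))))
Drive negations inward (¬∀x A ≡ ∃x ¬A, ¬∃x A ≡ ∀x ¬A, De Morgan for ∧/∨):
  (∃x K(x,x)) ∧ (∃v ¬K(v,v)) ∧ (∀y ∀z (¬L(z,z) ∧ ¬H(y)))
Finally move all quantifiers to the prefix:
  ∃x ∃v ∀y ∀z (K(x,x) ∧ ¬K(v,v) ∧ ¬L(z,z) ∧ ¬H(y))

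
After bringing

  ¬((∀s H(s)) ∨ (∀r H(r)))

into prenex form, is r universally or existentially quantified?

Push ¬ through the quantifiers and connectives to reach negation normal form:
  (∃s ¬H(s)) ∧ (∃r ¬H(r))
Extract every quantifier outward, since the variables are now distinct and don't occur free across branches:
  ∃s ∃r (¬H(s) ∧ ¬H(r))
The quantifier ∀r sits under an odd number of negations, so it flips to ∃r.

existential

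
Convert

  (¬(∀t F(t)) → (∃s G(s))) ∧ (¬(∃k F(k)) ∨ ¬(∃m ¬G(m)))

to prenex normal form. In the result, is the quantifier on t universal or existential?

universal

Eliminate → and ↔ using ¬ and ∨.
  (¬¬(∀t F(t)) ∨ (∃s G(s))) ∧ (¬(∃k F(k)) ∨ ¬(∃m ¬G(m)))
Move each ¬ inward, flipping quantifiers it crosses:
  ((∀t F(t)) ∨ (∃s G(s))) ∧ ((∀k ¬F(k)) ∨ (∀m G(m)))
Extract every quantifier outward, since the variables are now distinct and don't occur free across branches:
  ∀t ∃s ∀k ∀m ((F(t) ∨ G(s)) ∧ (¬F(k) ∨ G(m)))
The quantifier ∀t sits under an even number of negations (counting the antecedent side of each →), so it remains universal.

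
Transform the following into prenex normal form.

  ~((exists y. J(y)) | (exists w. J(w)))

Push ¬ through the quantifiers and connectives to reach negation normal form:
  (forall y. ~J(y)) & (forall w. ~J(w))
Pull the quantifiers to the front (each side's bound variable is not free in the other side):
  forall y. forall w. (~J(y) & ~J(w))

forall y. forall w. (~J(y) & ~J(w))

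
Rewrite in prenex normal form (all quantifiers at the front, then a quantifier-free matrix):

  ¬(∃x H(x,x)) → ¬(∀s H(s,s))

First replace A → B with ¬A ∨ B.
  ¬¬(∃x H(x,x)) ∨ ¬(∀s H(s,s))
Drive negations inward (¬∀x A ≡ ∃x ¬A, ¬∃x A ≡ ∀x ¬A, De Morgan for ∧/∨):
  (∃x H(x,x)) ∨ (∃s ¬H(s,s))
Extract every quantifier outward, since the variables are now distinct and don't occur free across branches:
  ∃x ∃s (H(x,x) ∨ ¬H(s,s))

∃x ∃s (H(x,x) ∨ ¬H(s,s))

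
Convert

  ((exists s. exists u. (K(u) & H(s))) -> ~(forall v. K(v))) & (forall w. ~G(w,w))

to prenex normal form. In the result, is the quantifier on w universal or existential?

universal

Eliminate → and ↔ using ¬ and ∨.
  (~(exists s. exists u. (K(u) & H(s))) | ~(forall v. K(v))) & (forall w. ~G(w,w))
Push ¬ through the quantifiers and connectives to reach negation normal form:
  ((forall s. forall u. (~K(u) | ~H(s))) | (exists v. ~K(v))) & (forall w. ~G(w,w))
All bound variables are already distinct, so no renaming is needed.
Pull the quantifiers to the front (each side's bound variable is not free in the other side):
  forall s. forall u. exists v. forall w. ((~K(u) | ~H(s) | ~K(v)) & ~G(w,w))
The quantifier forall w sits under an even number of negations (counting the antecedent side of each →), so it remains universal.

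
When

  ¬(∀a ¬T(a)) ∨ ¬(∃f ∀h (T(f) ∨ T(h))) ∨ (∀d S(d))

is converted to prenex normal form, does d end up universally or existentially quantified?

universal

Push ¬ through the quantifiers and connectives to reach negation normal form:
  (∃a T(a)) ∨ (∀f ∃h (¬T(f) ∧ ¬T(h))) ∨ (∀d S(d))
All bound variables are already distinct, so no renaming is needed.
Extract every quantifier outward, since the variables are now distinct and don't occur free across branches:
  ∃a ∀f ∃h ∀d (T(a) ∨ ¬T(f) ∧ ¬T(h) ∨ S(d))
The quantifier ∀d sits under an even number of negations, so it remains universal.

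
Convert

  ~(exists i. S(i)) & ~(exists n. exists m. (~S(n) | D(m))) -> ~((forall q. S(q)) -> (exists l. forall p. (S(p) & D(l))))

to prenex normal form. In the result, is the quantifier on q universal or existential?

Eliminate → and ↔ using ¬ and ∨.
  ~(~(exists i. S(i)) & ~(exists n. exists m. (~S(n) | D(m)))) | ~(~(forall q. S(q)) | (exists l. forall p. (S(p) & D(l))))
Drive negations inward (¬∀x A ≡ ∃x ¬A, ¬∃x A ≡ ∀x ¬A, De Morgan for ∧/∨):
  (exists i. S(i)) | (exists n. exists m. (~S(n) | D(m))) | (forall q. S(q)) & (forall l. exists p. (~S(p) | ~D(l)))
All bound variables are already distinct, so no renaming is needed.
Pull the quantifiers to the front (each side's bound variable is not free in the other side):
  exists i. exists n. exists m. forall q. forall l. exists p. (S(i) | ~S(n) | D(m) | S(q) & (~S(p) | ~D(l)))
The quantifier forall q sits under an even number of negations (counting the antecedent side of each →), so it remains universal.

universal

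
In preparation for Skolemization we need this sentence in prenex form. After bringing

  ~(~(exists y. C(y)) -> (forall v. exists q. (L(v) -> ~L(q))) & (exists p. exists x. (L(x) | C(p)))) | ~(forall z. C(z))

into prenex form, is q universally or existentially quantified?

universal

Rewrite implications/biconditionals: A → B as ¬A ∨ B.
  ~(~~(exists y. C(y)) | (forall v. exists q. (~L(v) | ~L(q))) & (exists p. exists x. (L(x) | C(p)))) | ~(forall z. C(z))
Drive negations inward (¬∀x A ≡ ∃x ¬A, ¬∃x A ≡ ∀x ¬A, De Morgan for ∧/∨):
  (forall y. ~C(y)) & ((exists v. forall q. (L(v) & L(q))) | (forall p. forall x. (~L(x) & ~C(p)))) | (exists z. ~C(z))
Extract every quantifier outward, since the variables are now distinct and don't occur free across branches:
  forall y. exists v. forall q. forall p. forall x. exists z. (~C(y) & (L(v) & L(q) | ~L(x) & ~C(p)) | ~C(z))
The quantifier exists q sits under an odd number of negations (counting the antecedent side of each →), so it flips to forall q.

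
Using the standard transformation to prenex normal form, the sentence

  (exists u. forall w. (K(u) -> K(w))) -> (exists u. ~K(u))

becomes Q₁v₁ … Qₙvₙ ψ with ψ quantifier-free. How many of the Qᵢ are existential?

Eliminate → and ↔ using ¬ and ∨.
  ~(exists u. forall w. (~K(u) | K(w))) | (exists u. ~K(u))
Move each ¬ inward, flipping quantifiers it crosses:
  (forall u. exists w. (K(u) & ~K(w))) | (exists u. ~K(u))
Give each quantifier a distinct variable: u↦r.
  (forall u. exists w. (K(u) & ~K(w))) | (exists r. ~K(r))
Extract every quantifier outward, since the variables are now distinct and don't occur free across branches:
  forall u. exists w. exists r. (K(u) & ~K(w) | ~K(r))
The prefix is forall u exists w exists r: 1 universal, 2 existential.

2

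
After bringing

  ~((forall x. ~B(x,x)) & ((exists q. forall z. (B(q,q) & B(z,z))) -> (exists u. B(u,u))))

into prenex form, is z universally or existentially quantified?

Rewrite implications/biconditionals: A → B as ¬A ∨ B.
  ~((forall x. ~B(x,x)) & (~(exists q. forall z. (B(q,q) & B(z,z))) | (exists u. B(u,u))))
Move each ¬ inward, flipping quantifiers it crosses:
  (exists x. B(x,x)) | (exists q. forall z. (B(q,q) & B(z,z))) & (forall u. ~B(u,u))
All bound variables are already distinct, so no renaming is needed.
Finally move all quantifiers to the prefix:
  exists x. exists q. forall z. forall u. (B(x,x) | B(q,q) & B(z,z) & ~B(u,u))
The quantifier forall z sits under an even number of negations (counting the antecedent side of each →), so it remains universal.

universal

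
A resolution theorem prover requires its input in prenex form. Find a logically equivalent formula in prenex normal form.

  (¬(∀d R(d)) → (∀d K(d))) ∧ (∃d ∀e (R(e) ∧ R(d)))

∀d ∀b ∃c ∀e ((R(d) ∨ K(b)) ∧ R(e) ∧ R(c))

First replace A → B with ¬A ∨ B.
  (¬¬(∀d R(d)) ∨ (∀d K(d))) ∧ (∃d ∀e (R(e) ∧ R(d)))
Drive negations inward (¬∀x A ≡ ∃x ¬A, ¬∃x A ≡ ∀x ¬A, De Morgan for ∧/∨):
  ((∀d R(d)) ∨ (∀d K(d))) ∧ (∃d ∀e (R(e) ∧ R(d)))
Give each quantifier a distinct variable: d↦b, d↦c.
  ((∀d R(d)) ∨ (∀b K(b))) ∧ (∃c ∀e (R(e) ∧ R(c)))
Pull the quantifiers to the front (each side's bound variable is not free in the other side):
  ∀d ∀b ∃c ∀e ((R(d) ∨ K(b)) ∧ R(e) ∧ R(c))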